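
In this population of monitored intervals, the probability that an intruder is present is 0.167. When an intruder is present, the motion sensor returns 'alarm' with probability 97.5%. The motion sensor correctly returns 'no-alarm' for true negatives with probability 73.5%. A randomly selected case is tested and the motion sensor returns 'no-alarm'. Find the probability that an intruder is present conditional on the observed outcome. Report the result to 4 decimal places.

Let H be the event that an intruder is present. P(H) = 0.167, so P(¬H) = 0.833. With E the 'no-alarm' result, P(E|H) = 0.025 and P(E|¬H) = 0.735.
P(E) = 0.025·0.167 + 0.735·0.833 = 0.0041750 + 0.61225 = 0.61643.
By Bayes' theorem, P(H|E) = 0.0041750 / 0.61643 = 0.0068.

P(H | E) ≈ 0.0068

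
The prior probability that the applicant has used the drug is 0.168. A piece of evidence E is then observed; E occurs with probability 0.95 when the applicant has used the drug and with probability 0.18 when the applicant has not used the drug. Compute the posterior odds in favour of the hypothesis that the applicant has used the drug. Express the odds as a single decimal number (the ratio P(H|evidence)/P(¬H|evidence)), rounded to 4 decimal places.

Prior odds = 0.168/(1−0.168) = 0.20192.
Likelihood ratio for E = 0.95/0.18 = 5.2778.
Posterior odds = prior odds × LR = 1.0657.

Posterior odds ≈ 1.0657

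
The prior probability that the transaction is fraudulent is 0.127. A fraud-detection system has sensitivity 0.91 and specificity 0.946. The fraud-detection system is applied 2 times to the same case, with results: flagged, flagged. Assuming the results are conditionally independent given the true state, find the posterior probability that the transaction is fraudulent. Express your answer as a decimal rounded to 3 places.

With H the event that the transaction is fraudulent, the joint likelihood of the observed sequence is P(data|H) = 0.91·0.91 = 0.82810 and P(data|¬H) = 0.054·0.054 = 0.0029160.
Bayes: P(H|data) = 0.127·0.82810 / (0.127·0.82810 + 0.873·0.0029160) = 0.10517/0.10771 = 0.9764.

Posterior P(H) ≈ 0.976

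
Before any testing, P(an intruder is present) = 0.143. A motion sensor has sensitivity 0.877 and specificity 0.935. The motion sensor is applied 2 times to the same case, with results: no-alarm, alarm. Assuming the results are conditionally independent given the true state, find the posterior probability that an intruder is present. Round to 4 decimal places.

Posterior P(H) ≈ 0.2285

With H the event that an intruder is present, the joint likelihood of the observed sequence is P(data|H) = 0.123·0.877 = 0.10787 and P(data|¬H) = 0.935·0.065 = 0.060775.
Bayes: P(H|data) = 0.143·0.10787 / (0.143·0.10787 + 0.857·0.060775) = 0.015426/0.067510 = 0.2285.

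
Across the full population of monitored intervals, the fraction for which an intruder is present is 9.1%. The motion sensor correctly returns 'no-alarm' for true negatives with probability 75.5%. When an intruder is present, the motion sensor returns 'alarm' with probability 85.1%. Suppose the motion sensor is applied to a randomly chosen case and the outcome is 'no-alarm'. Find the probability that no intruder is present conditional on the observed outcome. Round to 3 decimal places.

Let H be the event that an intruder is present. P(H) = 0.091, so P(¬H) = 0.909. With E the 'no-alarm' result, P(E|H) = 0.149 and P(E|¬H) = 0.755.
P(E) = 0.149·0.091 + 0.755·0.909 = 0.013559 + 0.68629 = 0.69985.
By Bayes' theorem, P(H|E) = 0.013559 / 0.69985 = 0.019. Hence P(¬H|E) = 1 − 0.019 = 0.981.

P(¬H | E) ≈ 0.981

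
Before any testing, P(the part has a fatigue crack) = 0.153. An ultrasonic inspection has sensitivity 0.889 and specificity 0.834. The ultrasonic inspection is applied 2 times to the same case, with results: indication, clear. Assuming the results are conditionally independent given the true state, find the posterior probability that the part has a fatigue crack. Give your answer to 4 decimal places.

Posterior P(H) ≈ 0.1141

With H the event that the part has a fatigue crack, the joint likelihood of the observed sequence is P(data|H) = 0.889·0.111 = 0.098679 and P(data|¬H) = 0.166·0.834 = 0.13844.
Bayes: P(H|data) = 0.153·0.098679 / (0.153·0.098679 + 0.847·0.13844) = 0.015098/0.13236 = 0.1141.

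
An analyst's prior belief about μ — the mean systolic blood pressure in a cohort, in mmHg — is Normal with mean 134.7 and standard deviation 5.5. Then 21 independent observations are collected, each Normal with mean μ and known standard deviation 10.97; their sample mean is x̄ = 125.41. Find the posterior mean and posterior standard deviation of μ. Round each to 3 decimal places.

Posterior mean ≈ 126.890; posterior SD ≈ 2.195

With known σ, the Normal prior is conjugate. Weight on the data is w = (n/σ²)/(n/σ² + 1/τ₀²) = 0.174504/(0.174504+0.0330579) = 0.84073.
Posterior mean = w·x̄ + (1−w)·μ₀ = 0.84073·125.41 + 0.15927·134.7 = 126.890. Posterior variance = 1/(0.174504+0.0330579) = 4.81783, so SD = 2.195.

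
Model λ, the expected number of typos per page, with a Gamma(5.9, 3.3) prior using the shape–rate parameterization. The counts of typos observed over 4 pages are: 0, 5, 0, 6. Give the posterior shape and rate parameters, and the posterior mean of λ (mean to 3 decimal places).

Posterior: Gamma(shape=16.9, rate=7.3); mean ≈ 2.315

The Poisson likelihood adds the total count to the shape and the number of exposure periods to the rate. Here ∑xᵢ = 11 and n = 4, so shape 5.9→16.9 and rate 3.3→7.3.
Posterior mean = shape/rate = 16.9/7.3 = 2.315.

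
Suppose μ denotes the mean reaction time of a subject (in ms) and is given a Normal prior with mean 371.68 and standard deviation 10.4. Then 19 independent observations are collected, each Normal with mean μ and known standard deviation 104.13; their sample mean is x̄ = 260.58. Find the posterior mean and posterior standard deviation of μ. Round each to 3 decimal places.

Posterior mean ≈ 353.979; posterior SD ≈ 9.536

Prior precision 1/τ₀² = 1/10.4² = 0.00924556; data precision n/σ² = 19/104.13² = 0.00175227.
Posterior precision = 0.00924556 + 0.00175227 = 0.0109978, giving posterior SD = 1/√0.0109978 = 9.536.
Posterior mean = (0.00924556·371.68 + 0.00175227·260.58) / 0.0109978 = 353.979.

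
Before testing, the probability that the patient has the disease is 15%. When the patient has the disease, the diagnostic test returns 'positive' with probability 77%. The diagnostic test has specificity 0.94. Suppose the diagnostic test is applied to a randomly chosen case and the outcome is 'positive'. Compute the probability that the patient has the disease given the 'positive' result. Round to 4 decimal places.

P(H | E) ≈ 0.6937

Let H be the event that the patient has the disease. P(H) = 0.15, so P(¬H) = 0.85. With E the 'positive' result, P(E|H) = 0.77 and P(E|¬H) = 0.06.
P(E) = 0.77·0.15 + 0.06·0.85 = 0.11550 + 0.051000 = 0.16650.
By Bayes' theorem, P(H|E) = 0.11550 / 0.16650 = 0.6937.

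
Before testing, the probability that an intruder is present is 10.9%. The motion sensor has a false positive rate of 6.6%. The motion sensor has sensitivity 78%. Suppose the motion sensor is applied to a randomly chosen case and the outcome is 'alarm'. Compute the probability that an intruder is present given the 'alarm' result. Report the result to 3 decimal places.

P(H | E) ≈ 0.591

Let H be the event that an intruder is present. P(H) = 0.109, so P(¬H) = 0.891. With E the 'alarm' result, P(E|H) = 0.78 and P(E|¬H) = 0.066.
P(E) = 0.78·0.109 + 0.066·0.891 = 0.085020 + 0.058806 = 0.14383.
By Bayes' theorem, P(H|E) = 0.085020 / 0.14383 = 0.591.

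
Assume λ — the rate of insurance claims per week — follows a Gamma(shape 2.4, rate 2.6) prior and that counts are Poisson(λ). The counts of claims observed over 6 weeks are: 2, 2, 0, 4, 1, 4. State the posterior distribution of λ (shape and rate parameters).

The Poisson likelihood adds the total count to the shape and the number of exposure periods to the rate. Here ∑xᵢ = 13 and n = 6, so shape 2.4→15.4 and rate 2.6→8.6.

Posterior: Gamma(shape=15.4, rate=8.6)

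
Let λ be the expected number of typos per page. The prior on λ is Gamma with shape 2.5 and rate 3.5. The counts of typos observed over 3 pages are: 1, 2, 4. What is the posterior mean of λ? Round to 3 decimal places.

Total count ∑xᵢ = 7 over n = 3 pages.
Gamma is conjugate to the Poisson likelihood: posterior is Gamma(shape = 2.5+7 = 9.5, rate = 3.5+3 = 6.5).
E[λ | data] = 9.5/6.5 = 1.462.

Posterior mean ≈ 1.462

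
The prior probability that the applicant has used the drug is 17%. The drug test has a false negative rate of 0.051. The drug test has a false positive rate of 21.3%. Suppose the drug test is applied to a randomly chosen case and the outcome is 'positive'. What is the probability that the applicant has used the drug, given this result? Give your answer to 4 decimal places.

Let H be the event that the applicant has used the drug. P(H) = 0.17, so P(¬H) = 0.83. With E the 'positive' result, P(E|H) = 0.949 and P(E|¬H) = 0.213.
P(E) = 0.949·0.17 + 0.213·0.83 = 0.16133 + 0.17679 = 0.33812.
By Bayes' theorem, P(H|E) = 0.16133 / 0.33812 = 0.4771.

P(H | E) ≈ 0.4771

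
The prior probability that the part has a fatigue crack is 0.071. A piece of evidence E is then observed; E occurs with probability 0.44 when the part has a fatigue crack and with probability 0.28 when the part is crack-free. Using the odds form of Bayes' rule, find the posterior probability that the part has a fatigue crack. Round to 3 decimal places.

Prior odds = 0.071/(1−0.071) = 0.076426. In log-odds, ln(0.076426) = -2.5714.
Add log likelihood ratio: ln(1.5714) = 0.45199.
Posterior log-odds = -2.1194, so posterior odds = exp(-2.1194) = 0.12010. Converting, P(H|E) = 0.12010/1.1201 = 0.107.

Posterior probability ≈ 0.107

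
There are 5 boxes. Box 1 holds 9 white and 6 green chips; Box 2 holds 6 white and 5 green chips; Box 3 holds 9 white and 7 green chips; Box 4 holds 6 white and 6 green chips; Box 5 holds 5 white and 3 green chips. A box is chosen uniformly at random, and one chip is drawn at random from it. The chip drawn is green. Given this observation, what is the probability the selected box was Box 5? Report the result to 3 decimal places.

Posterior probability ≈ 0.173

P(green|Box 1) = 0.4; P(green|Box 2) = 0.4545; P(green|Box 3) = 0.4375; P(green|Box 4) = 0.5; P(green|Box 5) = 0.375.
Prior × likelihood for each source: 0.2·0.4=0.08000, 0.2·0.4545=0.09091, 0.2·0.4375=0.08750, 0.2·0.5=0.1000, 0.2·0.375=0.07500. Summing gives P(green) = 0.43341.
P(Box 5 | green) = 0.07500 / 0.43341 = 0.173.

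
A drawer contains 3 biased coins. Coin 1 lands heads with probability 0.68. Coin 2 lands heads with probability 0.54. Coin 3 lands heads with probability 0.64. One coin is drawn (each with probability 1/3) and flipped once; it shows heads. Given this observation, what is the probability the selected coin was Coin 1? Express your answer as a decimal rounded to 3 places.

Posterior probability ≈ 0.366

P(heads|C1) = 0.68; P(heads|C2) = 0.54; P(heads|C3) = 0.64.
Prior × likelihood for each source: 0.333333·0.68=0.2267, 0.333333·0.54=0.1800, 0.333333·0.64=0.2133. Summing gives P(heads) = 0.62000.
P(Coin 1 | heads) = 0.2267 / 0.62000 = 0.366.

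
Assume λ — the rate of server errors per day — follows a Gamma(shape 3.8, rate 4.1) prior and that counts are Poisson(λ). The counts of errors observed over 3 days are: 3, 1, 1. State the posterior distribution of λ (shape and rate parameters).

Posterior: Gamma(shape=8.8, rate=7.1)

Total count ∑xᵢ = 5 over n = 3 days.
Gamma is conjugate to the Poisson likelihood: posterior is Gamma(shape = 3.8+5 = 8.8, rate = 4.1+3 = 7.1).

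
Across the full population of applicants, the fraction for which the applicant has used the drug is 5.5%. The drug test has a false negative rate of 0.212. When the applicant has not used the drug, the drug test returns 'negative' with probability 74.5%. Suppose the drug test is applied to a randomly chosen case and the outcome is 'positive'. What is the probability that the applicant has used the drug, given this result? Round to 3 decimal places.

Write H for 'the applicant has used the drug'. Prior odds H:¬H = 0.055/0.945 = 0.058201. For the 'positive' outcome, the likelihood ratio is 0.788/0.255 = 3.0902.
Posterior odds = 0.058201 × 3.0902 = 0.17985, so P(H|E) = 0.17985/(1+0.17985) = 0.152.

P(H | E) ≈ 0.152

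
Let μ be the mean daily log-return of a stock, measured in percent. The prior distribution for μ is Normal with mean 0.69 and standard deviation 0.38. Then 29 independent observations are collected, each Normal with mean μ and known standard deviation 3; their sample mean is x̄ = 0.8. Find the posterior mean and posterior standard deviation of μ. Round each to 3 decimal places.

With known σ, the Normal prior is conjugate. Weight on the data is w = (n/σ²)/(n/σ² + 1/τ₀²) = 3.22222/(3.22222+6.92521) = 0.31754.
Posterior mean = w·x̄ + (1−w)·μ₀ = 0.31754·0.8 + 0.68246·0.69 = 0.725. Posterior variance = 1/(3.22222+6.92521) = 0.0985471, so SD = 0.314.

Posterior mean ≈ 0.725; posterior SD ≈ 0.314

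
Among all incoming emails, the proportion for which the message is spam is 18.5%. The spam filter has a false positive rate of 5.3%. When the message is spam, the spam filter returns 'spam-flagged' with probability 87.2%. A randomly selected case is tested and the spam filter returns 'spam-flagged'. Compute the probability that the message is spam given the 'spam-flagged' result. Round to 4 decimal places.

Write H for 'the message is spam'. Prior odds H:¬H = 0.185/0.815 = 0.22699. For the 'spam-flagged' outcome, the likelihood ratio is 0.872/0.053 = 16.453.
Posterior odds = 0.22699 × 16.453 = 3.7347, so P(H|E) = 3.7347/(1+3.7347) = 0.7888.

P(H | E) ≈ 0.7888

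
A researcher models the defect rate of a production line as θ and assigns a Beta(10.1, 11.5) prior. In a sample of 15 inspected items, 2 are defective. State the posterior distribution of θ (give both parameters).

Posterior: Beta(12.1, 24.5)

The binomial likelihood is conjugate to the Beta prior: with 2 successes and 13 failures, the posterior is Beta(10.1+2, 11.5+13) = Beta(12.1, 24.5).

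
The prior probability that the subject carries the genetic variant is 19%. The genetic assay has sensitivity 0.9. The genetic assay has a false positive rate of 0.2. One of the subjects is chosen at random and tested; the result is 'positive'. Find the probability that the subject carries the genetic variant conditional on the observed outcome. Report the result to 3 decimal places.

P(H | E) ≈ 0.514

Let H be the event that the subject carries the genetic variant. P(H) = 0.19, so P(¬H) = 0.81. With E the 'positive' result, P(E|H) = 0.9 and P(E|¬H) = 0.2.
P(E) = 0.9·0.19 + 0.2·0.81 = 0.17100 + 0.16200 = 0.33300.
By Bayes' theorem, P(H|E) = 0.17100 / 0.33300 = 0.514.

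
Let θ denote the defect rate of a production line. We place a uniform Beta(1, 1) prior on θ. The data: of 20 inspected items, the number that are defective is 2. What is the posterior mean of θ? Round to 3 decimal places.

The binomial likelihood is conjugate to the Beta prior: with 2 successes and 18 failures, the posterior is Beta(1+2, 1+18) = Beta(3, 19).
E[θ | data] = 3/(3+19) = 0.136.

Posterior mean ≈ 0.136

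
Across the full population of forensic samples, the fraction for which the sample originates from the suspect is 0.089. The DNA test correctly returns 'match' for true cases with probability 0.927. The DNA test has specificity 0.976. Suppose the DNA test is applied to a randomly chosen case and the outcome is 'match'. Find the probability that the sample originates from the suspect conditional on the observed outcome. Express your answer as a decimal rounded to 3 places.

Write H for 'the sample originates from the suspect'. Prior odds H:¬H = 0.089/0.911 = 0.097695. For the 'match' outcome, the likelihood ratio is 0.927/0.024 = 38.625.
Posterior odds = 0.097695 × 38.625 = 3.7735, so P(H|E) = 3.7735/(1+3.7735) = 0.791.

P(H | E) ≈ 0.791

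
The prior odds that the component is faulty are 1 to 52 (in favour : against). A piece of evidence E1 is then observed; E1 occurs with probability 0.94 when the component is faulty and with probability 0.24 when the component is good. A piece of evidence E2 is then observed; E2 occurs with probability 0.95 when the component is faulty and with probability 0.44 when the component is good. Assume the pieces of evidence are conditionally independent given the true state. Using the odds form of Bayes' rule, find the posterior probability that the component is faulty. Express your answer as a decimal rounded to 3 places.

Prior odds = 1/52 = 0.019231.
Likelihood ratio for E1 = 0.94/0.24 = 3.9167.
Likelihood ratio for E2 = 0.95/0.44 = 2.1591.
Posterior odds = prior odds × LR₁ × LR₂ = 0.16262.
Posterior probability = odds/(1+odds) = 0.16262/1.1626 = 0.140.

Posterior probability ≈ 0.140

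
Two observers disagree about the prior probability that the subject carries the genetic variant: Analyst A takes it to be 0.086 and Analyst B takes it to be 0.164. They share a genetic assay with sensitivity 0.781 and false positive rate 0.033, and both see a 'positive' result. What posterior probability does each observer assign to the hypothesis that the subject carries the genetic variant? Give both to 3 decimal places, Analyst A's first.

P('+'|H) = 0.781, P('+'|¬H) = 0.033.
Analyst A: numerator 0.781·0.086 = 0.067166; evidence = 0.067166+0.033·0.914 = 0.097328; posterior = 0.690.
Analyst B: numerator 0.781·0.164 = 0.12808; evidence = 0.12808+0.033·0.836 = 0.15567; posterior = 0.823.

Analyst A: 0.690; Analyst B: 0.823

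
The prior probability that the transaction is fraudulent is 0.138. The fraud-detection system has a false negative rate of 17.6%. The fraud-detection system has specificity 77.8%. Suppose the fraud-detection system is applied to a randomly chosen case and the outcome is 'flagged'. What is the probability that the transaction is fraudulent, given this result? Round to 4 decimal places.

Let H be the event that the transaction is fraudulent. P(H) = 0.138, so P(¬H) = 0.862. With E the 'flagged' result, P(E|H) = 0.824 and P(E|¬H) = 0.222.
P(E) = 0.824·0.138 + 0.222·0.862 = 0.11371 + 0.19136 = 0.30508.
By Bayes' theorem, P(H|E) = 0.11371 / 0.30508 = 0.3727.

P(H | E) ≈ 0.3727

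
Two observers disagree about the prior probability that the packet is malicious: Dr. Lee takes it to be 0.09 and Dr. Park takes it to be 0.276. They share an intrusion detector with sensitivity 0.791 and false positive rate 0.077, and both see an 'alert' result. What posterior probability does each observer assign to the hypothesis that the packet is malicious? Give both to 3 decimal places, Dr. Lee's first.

The likelihood ratio for an 'alert' result is 0.791/0.077 = 10.273.
Dr. Lee: prior odds 0.09/0.91 = 0.098901; posterior odds 1.0160; posterior probability 0.504.
Dr. Park: prior odds 0.276/0.724 = 0.38122; posterior odds 3.9161; posterior probability 0.797.

Dr. Lee: 0.504; Dr. Park: 0.797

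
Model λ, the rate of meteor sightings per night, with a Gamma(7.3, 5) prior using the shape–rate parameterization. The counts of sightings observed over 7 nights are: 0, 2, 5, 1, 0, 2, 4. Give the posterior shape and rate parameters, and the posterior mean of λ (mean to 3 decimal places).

Posterior: Gamma(shape=21.3, rate=12); mean ≈ 1.775

The Poisson likelihood adds the total count to the shape and the number of exposure periods to the rate. Here ∑xᵢ = 14 and n = 7, so shape 7.3→21.3 and rate 5→12.
E[λ | data] = 21.3/12 = 1.775.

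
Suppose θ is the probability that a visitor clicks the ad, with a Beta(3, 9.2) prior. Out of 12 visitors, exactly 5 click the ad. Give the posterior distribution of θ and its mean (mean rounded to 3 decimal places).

Posterior: Beta(8, 16.2); mean ≈ 0.331

The binomial likelihood is conjugate to the Beta prior: with 5 successes and 7 failures, the posterior is Beta(3+5, 9.2+7) = Beta(8, 16.2).
E[θ | data] = 8/(8+16.2) = 0.331.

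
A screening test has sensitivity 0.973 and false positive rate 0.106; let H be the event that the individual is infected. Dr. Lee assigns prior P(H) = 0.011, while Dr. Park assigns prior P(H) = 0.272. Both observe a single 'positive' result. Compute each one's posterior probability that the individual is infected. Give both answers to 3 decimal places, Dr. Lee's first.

Dr. Lee: 0.093; Dr. Park: 0.774

The likelihood ratio for a 'positive' result is 0.973/0.106 = 9.1792.
Dr. Lee: prior odds 0.011/0.989 = 0.011122; posterior odds 0.10209; posterior probability 0.093.
Dr. Park: prior odds 0.272/0.728 = 0.37363; posterior odds 3.4296; posterior probability 0.774.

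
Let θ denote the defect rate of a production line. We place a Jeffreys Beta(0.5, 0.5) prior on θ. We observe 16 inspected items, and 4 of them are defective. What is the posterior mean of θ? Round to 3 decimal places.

Posterior mean ≈ 0.265

The binomial likelihood is conjugate to the Beta prior: with 4 successes and 12 failures, the posterior is Beta(0.5+4, 0.5+12) = Beta(4.5, 12.5).
E[θ | data] = 4.5/(4.5+12.5) = 0.265.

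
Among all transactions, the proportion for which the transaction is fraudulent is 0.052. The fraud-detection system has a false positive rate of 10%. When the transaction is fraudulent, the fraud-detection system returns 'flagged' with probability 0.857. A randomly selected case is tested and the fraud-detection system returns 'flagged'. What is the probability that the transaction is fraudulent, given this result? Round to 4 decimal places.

P(H | E) ≈ 0.3198

Write H for 'the transaction is fraudulent'. Prior odds H:¬H = 0.052/0.948 = 0.054852. For the 'flagged' outcome, the likelihood ratio is 0.857/0.1 = 8.5700.
Posterior odds = 0.054852 × 8.5700 = 0.47008, so P(H|E) = 0.47008/(1+0.47008) = 0.3198.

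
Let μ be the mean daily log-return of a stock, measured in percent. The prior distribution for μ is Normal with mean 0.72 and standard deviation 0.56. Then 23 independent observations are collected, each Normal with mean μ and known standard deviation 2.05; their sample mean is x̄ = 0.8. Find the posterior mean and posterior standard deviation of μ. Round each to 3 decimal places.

Posterior mean ≈ 0.771; posterior SD ≈ 0.340

Prior precision 1/τ₀² = 1/0.56² = 3.18878; data precision n/σ² = 23/2.05² = 5.47293.
Posterior precision = 3.18878 + 5.47293 = 8.66171, giving posterior SD = 1/√8.66171 = 0.340.
Posterior mean = (3.18878·0.72 + 5.47293·0.8) / 8.66171 = 0.771.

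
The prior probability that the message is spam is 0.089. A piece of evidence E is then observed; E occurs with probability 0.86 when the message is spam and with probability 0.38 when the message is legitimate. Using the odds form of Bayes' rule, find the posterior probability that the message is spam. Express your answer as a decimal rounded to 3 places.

Prior odds = 0.089/(1−0.089) = 0.097695.
Likelihood ratio for E = 0.86/0.38 = 2.2632.
Posterior odds = prior odds × LR = 0.22110.
Posterior probability = odds/(1+odds) = 0.22110/1.2211 = 0.181.

Posterior probability ≈ 0.181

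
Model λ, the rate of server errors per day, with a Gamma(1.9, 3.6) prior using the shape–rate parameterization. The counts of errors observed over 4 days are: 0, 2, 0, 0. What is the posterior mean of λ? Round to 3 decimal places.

Posterior mean ≈ 0.513

Total count ∑xᵢ = 2 over n = 4 days.
Gamma is conjugate to the Poisson likelihood: posterior is Gamma(shape = 1.9+2 = 3.9, rate = 3.6+4 = 7.6).
Posterior mean = shape/rate = 3.9/7.6 = 0.513.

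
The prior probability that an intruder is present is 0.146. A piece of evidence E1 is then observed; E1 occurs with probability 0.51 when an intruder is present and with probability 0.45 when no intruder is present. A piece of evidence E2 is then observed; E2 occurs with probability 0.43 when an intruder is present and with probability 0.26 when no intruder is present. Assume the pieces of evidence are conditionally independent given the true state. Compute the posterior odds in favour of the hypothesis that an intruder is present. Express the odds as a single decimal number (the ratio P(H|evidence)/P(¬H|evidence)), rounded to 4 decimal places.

Posterior odds ≈ 0.3204

Prior odds = 0.146/(1−0.146) = 0.17096.
Likelihood ratio for E1 = 0.51/0.45 = 1.1333.
Likelihood ratio for E2 = 0.43/0.26 = 1.6538.
Posterior odds = prior odds × LR₁ × LR₂ = 0.32044.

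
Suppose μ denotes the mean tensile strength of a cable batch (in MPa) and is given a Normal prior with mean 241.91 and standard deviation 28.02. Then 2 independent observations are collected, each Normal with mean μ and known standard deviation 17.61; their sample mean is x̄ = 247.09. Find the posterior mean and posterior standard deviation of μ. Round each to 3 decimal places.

Prior precision 1/τ₀² = 1/28.02² = 0.00127369; data precision n/σ² = 2/17.61² = 0.00644928.
Posterior precision = 0.00127369 + 0.00644928 = 0.00772297, giving posterior SD = 1/√0.00772297 = 11.379.
Posterior mean = (0.00127369·241.91 + 0.00644928·247.09) / 0.00772297 = 246.236.

Posterior mean ≈ 246.236; posterior SD ≈ 11.379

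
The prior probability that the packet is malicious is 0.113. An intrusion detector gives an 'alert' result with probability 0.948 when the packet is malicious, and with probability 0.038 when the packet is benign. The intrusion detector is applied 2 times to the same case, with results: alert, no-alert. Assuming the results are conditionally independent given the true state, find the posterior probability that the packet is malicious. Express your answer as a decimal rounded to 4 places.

Posterior P(H) ≈ 0.1466

Let H be the event that the packet is malicious; start with P(H) = 0.113. P('alert'|H) = 0.948, P('alert'|¬H) = 0.038.
Update on result 1 ('alert'): P(H) ← 0.948·0.1130 / (0.948·0.1130 + 0.038·0.8870) = 0.10712/0.14083 = 0.7607.
Update on result 2 ('no-alert'): P(H) ← 0.052·0.7607 / (0.052·0.7607 + 0.962·0.2393) = 0.039554/0.26980 = 0.1466.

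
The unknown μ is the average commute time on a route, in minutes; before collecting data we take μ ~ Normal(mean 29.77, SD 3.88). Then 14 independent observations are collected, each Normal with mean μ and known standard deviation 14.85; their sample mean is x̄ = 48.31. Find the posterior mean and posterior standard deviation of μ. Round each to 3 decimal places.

Posterior mean ≈ 38.830; posterior SD ≈ 2.774

With known σ, the Normal prior is conjugate. Weight on the data is w = (n/σ²)/(n/σ² + 1/τ₀²) = 0.0634856/(0.0634856+0.0664258) = 0.48868.
Posterior mean = w·x̄ + (1−w)·μ₀ = 0.48868·48.31 + 0.51132·29.77 = 38.830. Posterior variance = 1/(0.0634856+0.0664258) = 7.69756, so SD = 2.774.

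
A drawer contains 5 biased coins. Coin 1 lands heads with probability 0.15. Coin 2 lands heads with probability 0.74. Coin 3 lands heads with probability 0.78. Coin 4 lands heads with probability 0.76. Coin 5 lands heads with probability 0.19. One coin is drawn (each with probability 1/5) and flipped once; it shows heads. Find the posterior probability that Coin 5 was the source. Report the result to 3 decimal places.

Tabulate prior·likelihood by source: [1] prior 0.2, lik 0.15, product 0.03000; [2] prior 0.2, lik 0.74, product 0.1480; [3] prior 0.2, lik 0.78, product 0.1560; [4] prior 0.2, lik 0.76, product 0.1520; [5] prior 0.2, lik 0.19, product 0.03800.
Normalizing constant = 0.52400; the posterior for Coin 5 is its product over the sum, 0.03800/0.52400 = 0.073.

Posterior probability ≈ 0.073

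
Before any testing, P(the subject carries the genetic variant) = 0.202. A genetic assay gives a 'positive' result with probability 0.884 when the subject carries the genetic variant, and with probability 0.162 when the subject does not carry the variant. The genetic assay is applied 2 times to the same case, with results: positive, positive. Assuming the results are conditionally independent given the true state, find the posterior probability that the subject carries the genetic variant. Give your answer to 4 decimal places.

Let H be the event that the subject carries the genetic variant; start with P(H) = 0.202. P('positive'|H) = 0.884, P('positive'|¬H) = 0.162.
Update on result 1 ('positive'): P(H) ← 0.884·0.2020 / (0.884·0.2020 + 0.162·0.7980) = 0.17857/0.30784 = 0.5801.
Update on result 2 ('positive'): P(H) ← 0.884·0.5801 / (0.884·0.5801 + 0.162·0.4199) = 0.51277/0.58080 = 0.8829.

Posterior P(H) ≈ 0.8829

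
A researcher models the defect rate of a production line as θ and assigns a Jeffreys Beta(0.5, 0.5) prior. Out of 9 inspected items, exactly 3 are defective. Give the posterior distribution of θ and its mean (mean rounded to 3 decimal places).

Posterior: Beta(3.5, 6.5); mean ≈ 0.350

The binomial likelihood is conjugate to the Beta prior: with 3 successes and 6 failures, the posterior is Beta(0.5+3, 0.5+6) = Beta(3.5, 6.5).
Posterior mean = α/(α+β) = 3.5/10 = 0.350.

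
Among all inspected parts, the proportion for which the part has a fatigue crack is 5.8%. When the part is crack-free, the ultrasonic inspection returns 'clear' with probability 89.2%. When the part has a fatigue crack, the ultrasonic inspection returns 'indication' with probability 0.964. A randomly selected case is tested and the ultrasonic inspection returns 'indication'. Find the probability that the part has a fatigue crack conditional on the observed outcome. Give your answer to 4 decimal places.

Let H be the event that the part has a fatigue crack. P(H) = 0.058, so P(¬H) = 0.942. With E the 'indication' result, P(E|H) = 0.964 and P(E|¬H) = 0.108.
P(E) = 0.964·0.058 + 0.108·0.942 = 0.055912 + 0.10174 = 0.15765.
By Bayes' theorem, P(H|E) = 0.055912 / 0.15765 = 0.3547.

P(H | E) ≈ 0.3547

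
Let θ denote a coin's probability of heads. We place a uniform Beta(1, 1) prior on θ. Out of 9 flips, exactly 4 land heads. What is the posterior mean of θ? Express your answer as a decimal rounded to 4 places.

The binomial likelihood is conjugate to the Beta prior: with 4 successes and 5 failures, the posterior is Beta(1+4, 1+5) = Beta(5, 6).
Posterior mean = α/(α+β) = 5/11 = 0.4545.

Posterior mean ≈ 0.4545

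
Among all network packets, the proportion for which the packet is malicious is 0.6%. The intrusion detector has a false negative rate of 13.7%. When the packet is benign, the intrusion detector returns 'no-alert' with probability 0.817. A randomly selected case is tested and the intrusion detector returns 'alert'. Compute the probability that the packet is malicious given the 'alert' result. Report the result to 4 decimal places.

P(H | E) ≈ 0.0277

Write H for 'the packet is malicious'. Prior odds H:¬H = 0.006/0.994 = 0.0060362. For the 'alert' outcome, the likelihood ratio is 0.863/0.183 = 4.7158.
Posterior odds = 0.0060362 × 4.7158 = 0.028466, so P(H|E) = 0.028466/(1+0.028466) = 0.0277.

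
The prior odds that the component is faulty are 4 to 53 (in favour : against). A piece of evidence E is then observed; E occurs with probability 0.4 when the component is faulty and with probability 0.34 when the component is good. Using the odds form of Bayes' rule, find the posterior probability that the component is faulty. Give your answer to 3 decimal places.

Posterior probability ≈ 0.082

Prior odds = 4/53 = 0.075472. In log-odds, ln(0.075472) = -2.5840.
Add log likelihood ratio: ln(1.1765) = 0.16252.
Posterior log-odds = -2.4215, so posterior odds = exp(-2.4215) = 0.088790. Converting, P(H|E) = 0.088790/1.0888 = 0.082.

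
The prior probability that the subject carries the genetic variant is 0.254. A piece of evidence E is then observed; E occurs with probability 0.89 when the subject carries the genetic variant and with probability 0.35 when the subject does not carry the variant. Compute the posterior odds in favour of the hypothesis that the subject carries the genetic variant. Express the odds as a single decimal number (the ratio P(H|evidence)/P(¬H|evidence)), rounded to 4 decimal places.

Prior odds = 0.254/(1−0.254) = 0.34048. In log-odds, ln(0.34048) = -1.0774.
Add log likelihood ratio: ln(2.5429) = 0.93329.
Posterior log-odds = -0.14410, so posterior odds = exp(-0.14410) = 0.86580.

Posterior odds ≈ 0.8658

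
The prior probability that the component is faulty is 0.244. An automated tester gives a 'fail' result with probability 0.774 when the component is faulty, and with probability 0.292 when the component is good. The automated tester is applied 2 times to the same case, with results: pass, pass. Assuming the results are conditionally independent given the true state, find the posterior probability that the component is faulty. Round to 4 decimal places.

Posterior P(H) ≈ 0.0318

Let H be the event that the component is faulty; start with P(H) = 0.244. P('fail'|H) = 0.774, P('fail'|¬H) = 0.292.
Update on result 1 ('pass'): P(H) ← 0.226·0.2440 / (0.226·0.2440 + 0.708·0.7560) = 0.055144/0.59039 = 0.0934.
Update on result 2 ('pass'): P(H) ← 0.226·0.0934 / (0.226·0.0934 + 0.708·0.9066) = 0.021109/0.66298 = 0.0318.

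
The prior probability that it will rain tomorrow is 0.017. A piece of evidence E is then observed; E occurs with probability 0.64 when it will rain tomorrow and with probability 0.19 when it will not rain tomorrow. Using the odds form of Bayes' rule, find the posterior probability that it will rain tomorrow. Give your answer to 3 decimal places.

Prior odds = 0.017/(1−0.017) = 0.017294.
Likelihood ratio for E = 0.64/0.19 = 3.3684.
Posterior odds = prior odds × LR = 0.058253.
Posterior probability = odds/(1+odds) = 0.058253/1.0583 = 0.055.

Posterior probability ≈ 0.055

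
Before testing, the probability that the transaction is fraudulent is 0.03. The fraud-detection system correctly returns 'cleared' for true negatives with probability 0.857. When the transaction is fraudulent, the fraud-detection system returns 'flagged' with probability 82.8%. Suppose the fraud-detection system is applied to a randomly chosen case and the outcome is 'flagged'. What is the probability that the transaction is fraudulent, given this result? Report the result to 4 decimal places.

P(H | E) ≈ 0.1519

Let H be the event that the transaction is fraudulent. P(H) = 0.03, so P(¬H) = 0.97. With E the 'flagged' result, P(E|H) = 0.828 and P(E|¬H) = 0.143.
P(E) = 0.828·0.03 + 0.143·0.97 = 0.024840 + 0.13871 = 0.16355.
By Bayes' theorem, P(H|E) = 0.024840 / 0.16355 = 0.1519.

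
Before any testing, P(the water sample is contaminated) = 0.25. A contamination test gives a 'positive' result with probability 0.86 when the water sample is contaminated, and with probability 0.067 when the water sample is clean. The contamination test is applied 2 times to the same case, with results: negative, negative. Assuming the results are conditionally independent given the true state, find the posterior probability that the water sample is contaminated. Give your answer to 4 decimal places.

With H the event that the water sample is contaminated, the joint likelihood of the observed sequence is P(data|H) = 0.14·0.14 = 0.019600 and P(data|¬H) = 0.933·0.933 = 0.87049.
Bayes: P(H|data) = 0.25·0.019600 / (0.25·0.019600 + 0.75·0.87049) = 0.0049000/0.65777 = 0.0074.

Posterior P(H) ≈ 0.0074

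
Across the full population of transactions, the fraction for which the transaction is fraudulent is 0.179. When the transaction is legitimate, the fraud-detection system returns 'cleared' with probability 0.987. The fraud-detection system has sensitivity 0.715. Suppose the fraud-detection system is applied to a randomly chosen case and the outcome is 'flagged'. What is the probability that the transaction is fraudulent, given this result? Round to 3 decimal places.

Let H be the event that the transaction is fraudulent. P(H) = 0.179, so P(¬H) = 0.821. With E the 'flagged' result, P(E|H) = 0.715 and P(E|¬H) = 0.013.
P(E) = 0.715·0.179 + 0.013·0.821 = 0.12798 + 0.010673 = 0.13866.
By Bayes' theorem, P(H|E) = 0.12798 / 0.13866 = 0.923.

P(H | E) ≈ 0.923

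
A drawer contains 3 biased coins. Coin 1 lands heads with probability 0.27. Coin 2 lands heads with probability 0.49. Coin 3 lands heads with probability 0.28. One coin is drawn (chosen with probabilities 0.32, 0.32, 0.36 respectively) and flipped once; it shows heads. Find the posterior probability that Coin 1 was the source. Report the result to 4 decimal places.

P(heads|C1) = 0.27; P(heads|C2) = 0.49; P(heads|C3) = 0.28.
Prior × likelihood for each source: 0.32·0.27=0.08640, 0.32·0.49=0.1568, 0.36·0.28=0.1008. Summing gives P(heads) = 0.34400.
P(Coin 1 | heads) = 0.08640 / 0.34400 = 0.2512.

Posterior probability ≈ 0.2512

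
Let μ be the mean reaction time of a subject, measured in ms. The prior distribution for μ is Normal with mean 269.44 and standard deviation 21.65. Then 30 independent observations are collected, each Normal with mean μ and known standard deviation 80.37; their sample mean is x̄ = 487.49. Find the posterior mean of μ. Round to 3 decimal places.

Prior precision 1/τ₀² = 1/21.65² = 0.00213346; data precision n/σ² = 30/80.37² = 0.00464444.
Posterior precision = 0.00213346 + 0.00464444 = 0.00677790.
Posterior mean = (0.00213346·269.44 + 0.00464444·487.49) / 0.00677790 = 418.855.

Posterior mean ≈ 418.855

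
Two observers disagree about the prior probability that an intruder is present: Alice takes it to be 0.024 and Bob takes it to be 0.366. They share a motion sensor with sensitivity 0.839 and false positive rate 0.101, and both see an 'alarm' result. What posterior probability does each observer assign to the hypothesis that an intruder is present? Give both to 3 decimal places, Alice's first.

Alice: 0.170; Bob: 0.827

The likelihood ratio for an 'alarm' result is 0.839/0.101 = 8.3069.
Alice: prior odds 0.024/0.976 = 0.024590; posterior odds 0.20427; posterior probability 0.170.
Bob: prior odds 0.366/0.634 = 0.57729; posterior odds 4.7955; posterior probability 0.827.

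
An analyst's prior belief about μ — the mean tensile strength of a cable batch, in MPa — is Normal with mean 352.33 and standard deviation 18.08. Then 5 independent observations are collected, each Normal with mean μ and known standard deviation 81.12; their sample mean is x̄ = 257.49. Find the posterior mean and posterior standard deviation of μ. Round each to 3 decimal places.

Posterior mean ≈ 333.461; posterior SD ≈ 16.182

With known σ, the Normal prior is conjugate. Weight on the data is w = (n/σ²)/(n/σ² + 1/τ₀²) = 0.00075983/(0.00075983+0.00305917) = 0.19896.
Posterior mean = w·x̄ + (1−w)·μ₀ = 0.19896·257.49 + 0.80104·352.33 = 333.461. Posterior variance = 1/(0.00075983+0.00305917) = 261.849, so SD = 16.182.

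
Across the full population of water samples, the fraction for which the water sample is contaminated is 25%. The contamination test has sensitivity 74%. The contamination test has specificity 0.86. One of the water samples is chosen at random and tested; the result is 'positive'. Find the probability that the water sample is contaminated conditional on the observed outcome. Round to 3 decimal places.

P(H | E) ≈ 0.638

Write H for 'the water sample is contaminated'. Prior odds H:¬H = 0.25/0.75 = 0.33333. For the 'positive' outcome, the likelihood ratio is 0.74/0.14 = 5.2857.
Posterior odds = 0.33333 × 5.2857 = 1.7619, so P(H|E) = 1.7619/(1+1.7619) = 0.638.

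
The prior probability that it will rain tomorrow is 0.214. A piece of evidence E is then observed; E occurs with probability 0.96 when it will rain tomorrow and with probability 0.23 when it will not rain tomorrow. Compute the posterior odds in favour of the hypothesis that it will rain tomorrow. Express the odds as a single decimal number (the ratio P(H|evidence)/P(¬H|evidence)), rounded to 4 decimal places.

Prior odds = 0.214/(1−0.214) = 0.27226. In log-odds, ln(0.27226) = -1.3010.
Add log likelihood ratio: ln(4.1739) = 1.4289.
Posterior log-odds = 0.12787, so posterior odds = exp(0.12787) = 1.1364.

Posterior odds ≈ 1.1364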